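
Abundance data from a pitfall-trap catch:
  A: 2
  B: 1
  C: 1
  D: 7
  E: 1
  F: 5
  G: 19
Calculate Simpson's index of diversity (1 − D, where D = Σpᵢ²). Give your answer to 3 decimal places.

Total N = 2+1+1+7+1+5+19 = 36, so the proportions are 0.05556, 0.02778, 0.02778, 0.19444, 0.02778, 0.13889, 0.52778 (working shown to 5 dp, full precision carried).
D = 0.05556² + 0.02778² + 0.02778² + 0.19444² + 0.02778² + 0.13889² + 0.52778² = 0.00309 + 0.00077 + 0.00077 + 0.03781 + 0.00077 + 0.01929 + 0.27855 = 0.34105.
So 1 − D = 0.65895, i.e. 0.659 to 3 decimal places.

0.659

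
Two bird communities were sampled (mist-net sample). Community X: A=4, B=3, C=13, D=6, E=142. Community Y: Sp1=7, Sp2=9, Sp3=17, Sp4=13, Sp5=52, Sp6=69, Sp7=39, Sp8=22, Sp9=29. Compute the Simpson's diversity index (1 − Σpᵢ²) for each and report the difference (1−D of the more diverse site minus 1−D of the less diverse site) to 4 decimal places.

Community X: N=168, proportions 0.02381, 0.017857, 0.077381, 0.035714, 0.845238, giving 1−D = 0.277423 (working shown to 6 dp, full precision carried).
Community Y: N=257, proportions 0.027237, 0.035019, 0.066148, 0.050584, 0.202335, 0.268482, 0.151751, 0.085603, 0.11284, giving 1−D = 0.834986.
Difference = |0.277423 − 0.834986| = 0.557563, i.e. 0.5576 to 4 decimal places.

0.5576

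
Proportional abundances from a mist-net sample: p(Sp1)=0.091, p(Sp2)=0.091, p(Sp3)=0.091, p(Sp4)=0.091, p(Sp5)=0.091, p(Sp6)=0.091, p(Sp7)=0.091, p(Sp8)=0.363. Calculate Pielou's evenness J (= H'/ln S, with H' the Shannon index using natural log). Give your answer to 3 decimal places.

H' = −Σ pᵢ ln pᵢ = −((-0.21812) + (-0.21812) + (-0.21812) + (-0.21812) + (-0.21812) + (-0.21812) + (-0.21812) + (-0.36785)) = 1.89467 (working shown to 5 dp, full precision carried).
With S = 8 species, ln S = 2.07944, so J = 1.89467/2.07944 = 0.91114, i.e. 0.911 to 3 decimal places.

0.911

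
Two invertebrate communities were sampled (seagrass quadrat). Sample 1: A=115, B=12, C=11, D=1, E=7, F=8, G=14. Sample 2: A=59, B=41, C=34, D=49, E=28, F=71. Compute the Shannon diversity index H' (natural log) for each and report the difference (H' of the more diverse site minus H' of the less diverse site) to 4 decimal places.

0.6020

Sample 1: N=168, proportions 0.6845238, 0.0714286, 0.0654762, 0.0059524, 0.0416667, 0.047619, 0.0833333, giving H' = 1.1414245 (working shown to 7 dp, full precision carried).
Sample 2: N=282, proportions 0.2092199, 0.1453901, 0.1205674, 0.1737589, 0.0992908, 0.251773, giving H' = 1.7434013.
Difference = |1.1414245 − 1.7434013| = 0.6019768, i.e. 0.6020 to 4 decimal places.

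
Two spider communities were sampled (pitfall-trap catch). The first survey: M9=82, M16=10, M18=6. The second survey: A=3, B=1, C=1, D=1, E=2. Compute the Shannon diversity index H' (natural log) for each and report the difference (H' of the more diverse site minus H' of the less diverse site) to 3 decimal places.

The first survey: N=98, proportions 0.83673, 0.10204, 0.06122, giving H' = 0.55306 (working shown to 5 dp, full precision carried).
The second survey: N=8, proportions 0.375, 0.125, 0.125, 0.125, 0.25, giving H' = 1.49418.
Difference = |0.55306 − 1.49418| = 0.94112, i.e. 0.941 to 3 decimal places.

0.941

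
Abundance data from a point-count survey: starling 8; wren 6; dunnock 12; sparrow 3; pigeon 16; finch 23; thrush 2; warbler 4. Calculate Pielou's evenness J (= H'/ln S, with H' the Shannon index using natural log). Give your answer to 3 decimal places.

0.875

Total N = 8+6+12+3+16+23+2+4 = 74, so the proportions are 0.10811, 0.08108, 0.16216, 0.04054, 0.21622, 0.31081, 0.02703, 0.05405 (working shown to 5 dp, full precision carried).
H' = −Σ pᵢ ln pᵢ = −((-0.24050) + (-0.20370) + (-0.29500) + (-0.12995) + (-0.33113) + (-0.36320) + (-0.09759) + (-0.15772)) = 1.81879.
With S = 8 species, ln S = 2.07944, so J = 1.81879/2.07944 = 0.87466, i.e. 0.875 to 3 decimal places.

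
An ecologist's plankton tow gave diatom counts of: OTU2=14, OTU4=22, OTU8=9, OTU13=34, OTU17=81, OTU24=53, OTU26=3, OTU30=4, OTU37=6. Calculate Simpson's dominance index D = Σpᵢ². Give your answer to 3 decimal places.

0.222

Total N = 14+22+9+34+81+53+3+4+6 = 226, so the proportions are 0.06195, 0.09735, 0.03982, 0.15044, 0.35841, 0.23451, 0.01327, 0.0177, 0.02655 (working shown to 5 dp, full precision carried).
D = 0.06195² + 0.09735² + 0.03982² + 0.15044² + 0.35841² + 0.23451² + 0.01327² + 0.0177² + 0.02655² = 0.00384 + 0.00948 + 0.00159 + 0.02263 + 0.12846 + 0.05500 + 0.00018 + 0.00031 + 0.00070 = 0.22218.
To 3 decimal places, D = 0.222.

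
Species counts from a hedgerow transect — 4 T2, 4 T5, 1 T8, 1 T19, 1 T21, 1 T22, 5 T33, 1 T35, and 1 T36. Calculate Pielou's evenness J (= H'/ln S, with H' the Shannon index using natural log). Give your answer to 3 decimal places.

0.882

Total N = 4+4+1+1+1+1+5+1+1 = 19, so the proportions are 0.21053, 0.21053, 0.05263, 0.05263, 0.05263, 0.05263, 0.26316, 0.05263, 0.05263 (working shown to 5 dp, full precision carried).
H' = −Σ pᵢ ln pᵢ = −((-0.32803) + (-0.32803) + (-0.15497) + (-0.15497) + (-0.15497) + (-0.15497) + (-0.35132) + (-0.15497) + (-0.15497)) = 1.93720.
With S = 9 species, ln S = 2.19722, so J = 1.93720/2.19722 = 0.88166, i.e. 0.882 to 3 decimal places.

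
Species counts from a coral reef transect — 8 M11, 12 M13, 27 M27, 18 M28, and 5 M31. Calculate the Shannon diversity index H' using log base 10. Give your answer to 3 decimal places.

Total N = 8+12+27+18+5 = 70, so the proportions are 0.11429, 0.17143, 0.38571, 0.25714, 0.07143 (working shown to 5 dp, full precision carried).
Each pᵢ log₁₀ pᵢ term: 0.11429×(-0.94201)=-0.10766, 0.17143×(-0.76592)=-0.13130, 0.38571×(-0.41373)=-0.15958, 0.25714×(-0.58983)=-0.15167, 0.07143×(-1.14613)=-0.08187.
Sum = -0.63208, so H' = 0.632.

0.632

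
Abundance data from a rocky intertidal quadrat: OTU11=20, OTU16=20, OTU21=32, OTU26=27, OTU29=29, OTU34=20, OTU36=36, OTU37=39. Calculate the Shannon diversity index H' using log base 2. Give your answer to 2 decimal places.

2.95

Total N = 20+20+32+27+29+20+36+39 = 223, so the proportions are 0.0897, 0.0897, 0.1435, 0.1211, 0.13, 0.0897, 0.1614, 0.1749 (working shown to 4 dp, full precision carried).
Each pᵢ log₂ pᵢ term: 0.0897×(-3.4790)=-0.3120, 0.0897×(-3.4790)=-0.3120, 0.1435×(-2.8009)=-0.4019, 0.1211×(-3.0460)=-0.3688, 0.13×(-2.9429)=-0.3827, 0.0897×(-3.4790)=-0.3120, 0.1614×(-2.6310)=-0.4247, 0.1749×(-2.5155)=-0.4399.
Sum = -2.9541, so H' = 2.95.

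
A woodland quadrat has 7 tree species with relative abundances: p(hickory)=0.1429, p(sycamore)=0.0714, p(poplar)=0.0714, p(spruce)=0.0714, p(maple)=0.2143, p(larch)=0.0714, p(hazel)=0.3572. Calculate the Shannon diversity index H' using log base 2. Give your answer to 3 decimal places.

Each pᵢ log₂ pᵢ term (working shown to 5 dp, full precision carried): 0.1429×(-2.80692)=-0.40111, 0.0714×(-3.80793)=-0.27189, 0.0714×(-3.80793)=-0.27189, 0.0714×(-3.80793)=-0.27189, 0.2143×(-2.22230)=-0.47624, 0.0714×(-3.80793)=-0.27189, 0.3572×(-1.48520)=-0.53051.
Sum = -2.49540, so H' = 2.495.

2.495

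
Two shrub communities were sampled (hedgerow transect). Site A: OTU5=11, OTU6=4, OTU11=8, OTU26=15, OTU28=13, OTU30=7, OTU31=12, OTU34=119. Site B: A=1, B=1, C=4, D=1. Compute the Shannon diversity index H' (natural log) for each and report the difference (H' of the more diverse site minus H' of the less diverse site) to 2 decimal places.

Site A: N=189, proportions 0.0582, 0.02116, 0.04233, 0.07937, 0.06878, 0.03704, 0.06349, 0.62963, giving H' = 1.35456 (working shown to 5 dp, full precision carried).
Site B: N=7, proportions 0.14286, 0.14286, 0.57143, 0.14286, giving H' = 1.15374.
Difference = |1.35456 − 1.15374| = 0.20082, i.e. 0.20 to 2 decimal places.

0.20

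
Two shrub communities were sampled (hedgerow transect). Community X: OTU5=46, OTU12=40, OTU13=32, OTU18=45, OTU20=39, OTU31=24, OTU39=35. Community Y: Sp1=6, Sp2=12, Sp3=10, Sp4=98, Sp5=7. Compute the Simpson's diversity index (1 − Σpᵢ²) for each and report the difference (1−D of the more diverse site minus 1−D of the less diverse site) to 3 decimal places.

Community X: N=261, proportions 0.1762452, 0.1532567, 0.1226054, 0.1724138, 0.1494253, 0.091954, 0.1340996, giving 1−D = 0.8519253 (working shown to 7 dp, full precision carried).
Community Y: N=133, proportions 0.0451128, 0.0902256, 0.075188, 0.7368421, 0.0526316, giving 1−D = 0.4384646.
Difference = |0.8519253 − 0.4384646| = 0.4134607, i.e. 0.413 to 3 decimal places.

0.413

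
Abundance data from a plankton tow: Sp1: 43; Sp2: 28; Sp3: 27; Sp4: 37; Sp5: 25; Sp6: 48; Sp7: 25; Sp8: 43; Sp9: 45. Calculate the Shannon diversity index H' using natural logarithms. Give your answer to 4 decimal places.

Total N = 43+28+27+37+25+48+25+43+45 = 321, so the proportions are 0.133956, 0.087227, 0.084112, 0.115265, 0.077882, 0.149533, 0.077882, 0.133956, 0.140187 (working shown to 6 dp, full precision carried).
Each pᵢ ln pᵢ term: 0.133956×(-2.010241)=-0.269285, 0.087227×(-2.439237)=-0.212768, 0.084112×(-2.475604)=-0.208228, 0.115265×(-2.160523)=-0.249032, 0.077882×(-2.552565)=-0.198798, 0.149533×(-1.900240)=-0.284148, 0.077882×(-2.552565)=-0.198798, 0.133956×(-2.010241)=-0.269285, 0.140187×(-1.964779)=-0.275436.
Sum = -2.165778, so H' = 2.1658.

2.1658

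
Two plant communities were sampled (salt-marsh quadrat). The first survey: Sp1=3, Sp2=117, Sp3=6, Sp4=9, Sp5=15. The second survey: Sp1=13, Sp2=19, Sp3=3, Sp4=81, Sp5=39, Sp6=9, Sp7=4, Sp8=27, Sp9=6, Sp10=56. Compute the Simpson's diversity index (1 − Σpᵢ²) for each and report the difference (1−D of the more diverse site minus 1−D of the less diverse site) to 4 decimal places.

0.4329

The first survey: N=150, proportions 0.02, 0.78, 0.04, 0.06, 0.1, giving 1−D = 0.376000 (working shown to 6 dp, full precision carried).
The second survey: N=257, proportions 0.050584, 0.07393, 0.011673, 0.315175, 0.151751, 0.035019, 0.015564, 0.105058, 0.023346, 0.217899, giving 1−D = 0.808945.
Difference = |0.376000 − 0.808945| = 0.432945, i.e. 0.4329 to 4 decimal places.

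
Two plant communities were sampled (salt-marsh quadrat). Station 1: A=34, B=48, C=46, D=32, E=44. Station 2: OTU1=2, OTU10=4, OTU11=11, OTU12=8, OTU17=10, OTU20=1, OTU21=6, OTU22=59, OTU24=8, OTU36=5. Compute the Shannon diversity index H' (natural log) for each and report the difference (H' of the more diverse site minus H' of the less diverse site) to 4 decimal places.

0.0786

Station 1: N=204, proportions 0.166667, 0.235294, 0.22549, 0.156863, 0.215686, giving H' = 1.596359 (working shown to 6 dp, full precision carried).
Station 2: N=114, proportions 0.017544, 0.035088, 0.096491, 0.070175, 0.087719, 0.008772, 0.052632, 0.517544, 0.070175, 0.04386, giving H' = 1.674991.
Difference = |1.596359 − 1.674991| = 0.078632, i.e. 0.0786 to 4 decimal places.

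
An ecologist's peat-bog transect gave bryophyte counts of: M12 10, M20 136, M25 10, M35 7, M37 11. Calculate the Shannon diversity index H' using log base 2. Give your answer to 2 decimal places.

1.19

Total N = 10+136+10+7+11 = 174, so the proportions are 0.0575, 0.7816, 0.0575, 0.0402, 0.0632 (working shown to 4 dp, full precision carried).
Each pᵢ log₂ pᵢ term: 0.0575×(-4.1210)=-0.2368, 0.7816×(-0.3555)=-0.2778, 0.0575×(-4.1210)=-0.2368, 0.0402×(-4.6356)=-0.1865, 0.0632×(-3.9835)=-0.2518.
Sum = -1.1898, so H' = 1.19.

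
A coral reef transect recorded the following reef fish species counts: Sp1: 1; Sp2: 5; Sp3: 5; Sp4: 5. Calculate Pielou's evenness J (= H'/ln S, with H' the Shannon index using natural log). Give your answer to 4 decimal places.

0.9116

Total N = 1+5+5+5 = 16, so the proportions are 0.0625, 0.3125, 0.3125, 0.3125 (working shown to 6 dp, full precision carried).
H' = −Σ pᵢ ln pᵢ = −((-0.173287) + (-0.363485) + (-0.363485) + (-0.363485)) = 1.263741.
With S = 4 species, ln S = 1.386294, so J = 1.263741/1.386294 = 0.911596, i.e. 0.9116 to 4 decimal places.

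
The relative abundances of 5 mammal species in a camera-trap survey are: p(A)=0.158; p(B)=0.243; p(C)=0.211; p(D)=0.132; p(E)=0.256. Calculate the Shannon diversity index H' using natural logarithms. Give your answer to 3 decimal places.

Each pᵢ ln pᵢ term (working shown to 5 dp, full precision carried): 0.158×(-1.84516)=-0.29154, 0.243×(-1.41469)=-0.34377, 0.211×(-1.55590)=-0.32829, 0.132×(-2.02495)=-0.26729, 0.256×(-1.36258)=-0.34882.
Sum = -1.57971, so H' = 1.580.

1.580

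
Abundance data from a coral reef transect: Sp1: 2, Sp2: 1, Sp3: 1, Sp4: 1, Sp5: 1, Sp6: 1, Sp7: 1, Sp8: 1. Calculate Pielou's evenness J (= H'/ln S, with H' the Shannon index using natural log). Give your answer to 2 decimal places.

Total N = 2+1+1+1+1+1+1+1 = 9, so the proportions are 0.2222, 0.1111, 0.1111, 0.1111, 0.1111, 0.1111, 0.1111, 0.1111 (working shown to 4 dp, full precision carried).
H' = −Σ pᵢ ln pᵢ = −((-0.3342) + (-0.2441) + (-0.2441) + (-0.2441) + (-0.2441) + (-0.2441) + (-0.2441) + (-0.2441)) = 2.0432.
With S = 8 species, ln S = 2.0794, so J = 2.0432/2.0794 = 0.9826, i.e. 0.98 to 2 decimal places.

0.98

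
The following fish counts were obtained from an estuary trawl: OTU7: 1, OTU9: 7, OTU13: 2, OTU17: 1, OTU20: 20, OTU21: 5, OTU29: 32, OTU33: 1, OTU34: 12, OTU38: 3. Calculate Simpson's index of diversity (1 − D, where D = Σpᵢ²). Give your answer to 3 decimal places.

0.765

Total N = 1+7+2+1+20+5+32+1+12+3 = 84, so the proportions are 0.0119, 0.08333, 0.02381, 0.0119, 0.2381, 0.05952, 0.38095, 0.0119, 0.14286, 0.03571 (working shown to 5 dp, full precision carried).
D = 0.0119² + 0.08333² + 0.02381² + 0.0119² + 0.2381² + 0.05952² + 0.38095² + 0.0119² + 0.14286² + 0.03571² = 0.00014 + 0.00694 + 0.00057 + 0.00014 + 0.05669 + 0.00354 + 0.14512 + 0.00014 + 0.02041 + 0.00128 = 0.23498.
So 1 − D = 0.76502, i.e. 0.765 to 3 decimal places.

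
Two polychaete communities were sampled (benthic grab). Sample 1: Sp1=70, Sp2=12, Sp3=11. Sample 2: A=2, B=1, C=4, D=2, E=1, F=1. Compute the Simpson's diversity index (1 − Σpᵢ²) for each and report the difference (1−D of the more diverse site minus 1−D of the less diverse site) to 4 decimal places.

Sample 1: N=93, proportions 0.7526882, 0.1290323, 0.1182796, giving 1−D = 0.4028211 (working shown to 7 dp, full precision carried).
Sample 2: N=11, proportions 0.1818182, 0.0909091, 0.3636364, 0.1818182, 0.0909091, 0.0909091, giving 1−D = 0.7768595.
Difference = |0.4028211 − 0.7768595| = 0.3740384, i.e. 0.3740 to 4 decimal places.

0.3740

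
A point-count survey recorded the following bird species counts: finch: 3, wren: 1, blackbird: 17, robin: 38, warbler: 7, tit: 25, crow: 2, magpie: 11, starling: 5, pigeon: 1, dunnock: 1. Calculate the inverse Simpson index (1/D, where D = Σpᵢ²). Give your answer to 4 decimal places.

Total N = 3+1+17+38+7+25+2+11+5+1+1 = 111, so the proportions are 0.02702703, 0.00900901, 0.15315315, 0.34234234, 0.06306306, 0.22522523, 0.01801802, 0.0990991, 0.04504505, 0.00900901, 0.00900901 (working shown to 8 dp, full precision carried).
D = 0.02702703² + 0.00900901² + 0.15315315² + 0.34234234² + 0.06306306² + 0.22522523² + 0.01801802² + 0.0990991² + 0.04504505² + 0.00900901² + 0.00900901² = 0.00073046 + 0.00008116 + 0.02345589 + 0.11719828 + 0.00397695 + 0.05072640 + 0.00032465 + 0.00982063 + 0.00202906 + 0.00008116 + 0.00008116 = 0.20850580.
So 1/D = 4.796030, i.e. 4.7960 to 4 decimal places.

4.7960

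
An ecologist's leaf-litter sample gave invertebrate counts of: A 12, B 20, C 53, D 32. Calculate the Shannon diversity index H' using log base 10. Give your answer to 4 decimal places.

Total N = 12+20+53+32 = 117, so the proportions are 0.102564, 0.17094, 0.452991, 0.273504 (working shown to 6 dp, full precision carried).
Each pᵢ log₁₀ pᵢ term: 0.102564×(-0.989005)=-0.101436, 0.17094×(-0.767156)=-0.131138, 0.452991×(-0.343910)=-0.155788, 0.273504×(-0.563036)=-0.153993.
Sum = -0.542355, so H' = 0.5424.

0.5424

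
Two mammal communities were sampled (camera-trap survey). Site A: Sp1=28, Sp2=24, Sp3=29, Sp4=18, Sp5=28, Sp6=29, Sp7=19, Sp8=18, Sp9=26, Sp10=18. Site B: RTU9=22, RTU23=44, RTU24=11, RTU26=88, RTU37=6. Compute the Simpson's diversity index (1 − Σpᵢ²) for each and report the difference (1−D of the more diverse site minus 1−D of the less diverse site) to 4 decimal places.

Site A: N=237, proportions 0.118143, 0.101266, 0.122363, 0.075949, 0.118143, 0.122363, 0.080169, 0.075949, 0.109705, 0.075949, giving 1−D = 0.896117 (working shown to 6 dp, full precision carried).
Site B: N=171, proportions 0.128655, 0.25731, 0.064327, 0.51462, 0.035088, giving 1−D = 0.647037.
Difference = |0.896117 − 0.647037| = 0.249080, i.e. 0.2491 to 4 decimal places.

0.2491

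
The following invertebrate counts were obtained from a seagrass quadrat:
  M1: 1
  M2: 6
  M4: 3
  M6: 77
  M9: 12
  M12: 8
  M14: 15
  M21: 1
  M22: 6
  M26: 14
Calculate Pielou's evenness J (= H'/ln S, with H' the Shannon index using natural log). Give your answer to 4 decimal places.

0.6876

Total N = 1+6+3+77+12+8+15+1+6+14 = 143, so the proportions are 0.006993, 0.041958, 0.020979, 0.538462, 0.083916, 0.055944, 0.104895, 0.006993, 0.041958, 0.097902 (working shown to 6 dp, full precision carried).
H' = −Σ pᵢ ln pᵢ = −((-0.034705) + (-0.133053) + (-0.081068) + (-0.333329) + (-0.207939) + (-0.161309) + (-0.236517) + (-0.034705) + (-0.133053) + (-0.227504)) = 1.583181.
With S = 10 species, ln S = 2.302585, so J = 1.583181/2.302585 = 0.687567, i.e. 0.6876 to 4 decimal places.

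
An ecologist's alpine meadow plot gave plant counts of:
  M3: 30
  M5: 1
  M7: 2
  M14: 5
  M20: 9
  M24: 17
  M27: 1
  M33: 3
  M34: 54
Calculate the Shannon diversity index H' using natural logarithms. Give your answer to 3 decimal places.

1.541

Total N = 30+1+2+5+9+17+1+3+54 = 122, so the proportions are 0.2459, 0.0082, 0.01639, 0.04098, 0.07377, 0.13934, 0.0082, 0.02459, 0.44262 (working shown to 5 dp, full precision carried).
Each pᵢ ln pᵢ term: 0.2459×(-1.40282)=-0.34496, 0.0082×(-4.80402)=-0.03938, 0.01639×(-4.11087)=-0.06739, 0.04098×(-3.19458)=-0.13093, 0.07377×(-2.60680)=-0.19230, 0.13934×(-1.97081)=-0.27462, 0.0082×(-4.80402)=-0.03938, 0.02459×(-3.70541)=-0.09112, 0.44262×(-0.81504)=-0.36075.
Sum = -1.54082, so H' = 1.541.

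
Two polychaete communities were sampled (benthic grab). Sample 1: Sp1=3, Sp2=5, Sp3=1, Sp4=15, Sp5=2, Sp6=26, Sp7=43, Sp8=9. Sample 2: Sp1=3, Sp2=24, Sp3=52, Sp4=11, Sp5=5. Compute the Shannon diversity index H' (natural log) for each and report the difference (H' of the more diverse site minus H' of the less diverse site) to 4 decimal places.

Sample 1: N=104, proportions 0.028846, 0.048077, 0.009615, 0.144231, 0.019231, 0.25, 0.413462, 0.086538, giving H' = 1.571629 (working shown to 6 dp, full precision carried).
Sample 2: N=95, proportions 0.031579, 0.252632, 0.547368, 0.115789, 0.052632, giving H' = 1.191163.
Difference = |1.571629 − 1.191163| = 0.380466, i.e. 0.3805 to 4 decimal places.

0.3805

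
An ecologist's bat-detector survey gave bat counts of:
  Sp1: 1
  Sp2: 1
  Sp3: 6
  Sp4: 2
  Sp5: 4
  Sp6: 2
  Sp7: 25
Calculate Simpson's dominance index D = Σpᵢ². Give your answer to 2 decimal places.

0.41

Total N = 1+1+6+2+4+2+25 = 41, so the proportions are 0.0244, 0.0244, 0.1463, 0.0488, 0.0976, 0.0488, 0.6098 (working shown to 4 dp, full precision carried).
D = 0.0244² + 0.0244² + 0.1463² + 0.0488² + 0.0976² + 0.0488² + 0.6098² = 0.0006 + 0.0006 + 0.0214 + 0.0024 + 0.0095 + 0.0024 + 0.3718 = 0.4087.
To 2 decimal places, D = 0.41.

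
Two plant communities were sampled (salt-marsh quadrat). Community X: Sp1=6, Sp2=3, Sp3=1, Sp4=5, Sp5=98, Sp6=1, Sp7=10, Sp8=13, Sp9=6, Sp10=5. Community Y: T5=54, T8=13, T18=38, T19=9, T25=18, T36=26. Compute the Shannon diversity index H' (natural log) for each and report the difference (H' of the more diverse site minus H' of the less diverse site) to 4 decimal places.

Community X: N=148, proportions 0.040541, 0.02027, 0.006757, 0.033784, 0.662162, 0.006757, 0.067568, 0.087838, 0.040541, 0.033784, giving H' = 1.304048 (working shown to 6 dp, full precision carried).
Community Y: N=158, proportions 0.341772, 0.082278, 0.240506, 0.056962, 0.113924, 0.164557, giving H' = 1.622785.
Difference = |1.304048 − 1.622785| = 0.318737, i.e. 0.3187 to 4 decimal places.

0.3187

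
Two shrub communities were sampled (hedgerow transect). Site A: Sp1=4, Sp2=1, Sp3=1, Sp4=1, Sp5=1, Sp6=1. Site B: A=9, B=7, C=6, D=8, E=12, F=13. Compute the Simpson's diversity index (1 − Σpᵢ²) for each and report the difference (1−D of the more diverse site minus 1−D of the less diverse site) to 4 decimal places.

Site A: N=9, proportions 0.444444, 0.111111, 0.111111, 0.111111, 0.111111, 0.111111, giving 1−D = 0.740741 (working shown to 6 dp, full precision carried).
Site B: N=55, proportions 0.163636, 0.127273, 0.109091, 0.145455, 0.218182, 0.236364, giving 1−D = 0.820496.
Difference = |0.740741 − 0.820496| = 0.079755, i.e. 0.0798 to 4 decimal places.

0.0798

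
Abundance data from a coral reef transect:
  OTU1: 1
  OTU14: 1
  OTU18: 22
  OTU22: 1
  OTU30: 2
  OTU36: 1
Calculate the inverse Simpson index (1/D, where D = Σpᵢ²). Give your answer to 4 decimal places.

1.5935

Total N = 1+1+22+1+2+1 = 28, so the proportions are 0.0357143, 0.0357143, 0.7857143, 0.0357143, 0.0714286, 0.0357143 (working shown to 7 dp, full precision carried).
D = 0.0357143² + 0.0357143² + 0.7857143² + 0.0357143² + 0.0714286² + 0.0357143² = 0.0012755 + 0.0012755 + 0.6173469 + 0.0012755 + 0.0051020 + 0.0012755 = 0.6275510.
So 1/D = 1.593496, i.e. 1.5935 to 4 decimal places.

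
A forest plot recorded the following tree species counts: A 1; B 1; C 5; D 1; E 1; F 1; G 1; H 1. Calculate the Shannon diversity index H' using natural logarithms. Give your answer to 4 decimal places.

Total N = 1+1+5+1+1+1+1+1 = 12, so the proportions are 0.083333, 0.083333, 0.416667, 0.083333, 0.083333, 0.083333, 0.083333, 0.083333 (working shown to 6 dp, full precision carried).
Each pᵢ ln pᵢ term: 0.083333×(-2.484907)=-0.207076, 0.083333×(-2.484907)=-0.207076, 0.416667×(-0.875469)=-0.364779, 0.083333×(-2.484907)=-0.207076, 0.083333×(-2.484907)=-0.207076, 0.083333×(-2.484907)=-0.207076, 0.083333×(-2.484907)=-0.207076, 0.083333×(-2.484907)=-0.207076.
Sum = -1.814308, so H' = 1.8143.

1.8143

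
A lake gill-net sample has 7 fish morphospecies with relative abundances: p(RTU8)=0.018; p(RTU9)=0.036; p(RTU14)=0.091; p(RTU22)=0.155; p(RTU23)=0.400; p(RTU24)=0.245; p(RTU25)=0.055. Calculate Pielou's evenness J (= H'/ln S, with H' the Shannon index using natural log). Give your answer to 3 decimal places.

H' = −Σ pᵢ ln pᵢ = −((-0.07231) + (-0.11967) + (-0.21812) + (-0.28897) + (-0.36652) + (-0.34459) + (-0.15952)) = 1.56971 (working shown to 5 dp, full precision carried).
With S = 7 species, ln S = 1.94591, so J = 1.56971/1.94591 = 0.80667, i.e. 0.807 to 3 decimal places.

0.807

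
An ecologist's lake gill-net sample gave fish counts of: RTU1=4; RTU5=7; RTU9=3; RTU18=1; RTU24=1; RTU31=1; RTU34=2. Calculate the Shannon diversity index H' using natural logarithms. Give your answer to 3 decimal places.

Total N = 4+7+3+1+1+1+2 = 19, so the proportions are 0.21053, 0.36842, 0.15789, 0.05263, 0.05263, 0.05263, 0.10526 (working shown to 5 dp, full precision carried).
Each pᵢ ln pᵢ term: 0.21053×(-1.55814)=-0.32803, 0.36842×(-0.99853)=-0.36788, 0.15789×(-1.84583)=-0.29145, 0.05263×(-2.94444)=-0.15497, 0.05263×(-2.94444)=-0.15497, 0.05263×(-2.94444)=-0.15497, 0.10526×(-2.25129)=-0.23698.
Sum = -1.68925, so H' = 1.689.

1.689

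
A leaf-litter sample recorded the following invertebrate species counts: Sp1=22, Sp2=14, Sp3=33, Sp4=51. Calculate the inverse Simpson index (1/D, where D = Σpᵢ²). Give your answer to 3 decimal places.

3.295

Total N = 22+14+33+51 = 120, so the proportions are 0.1833333, 0.1166667, 0.275, 0.425 (working shown to 7 dp, full precision carried).
D = 0.1833333² + 0.1166667² + 0.275² + 0.425² = 0.0336111 + 0.0136111 + 0.0756250 + 0.1806250 = 0.3034722.
So 1/D = 3.29519, i.e. 3.295 to 3 decimal places.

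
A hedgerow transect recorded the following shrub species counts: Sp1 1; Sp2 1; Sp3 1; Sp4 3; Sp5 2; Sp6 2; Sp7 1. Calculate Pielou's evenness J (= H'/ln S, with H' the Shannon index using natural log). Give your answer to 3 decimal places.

Total N = 1+1+1+3+2+2+1 = 11, so the proportions are 0.09091, 0.09091, 0.09091, 0.27273, 0.18182, 0.18182, 0.09091 (working shown to 5 dp, full precision carried).
H' = −Σ pᵢ ln pᵢ = −((-0.21799) + (-0.21799) + (-0.21799) + (-0.35435) + (-0.30995) + (-0.30995) + (-0.21799)) = 1.84622.
With S = 7 species, ln S = 1.94591, so J = 1.84622/1.94591 = 0.94877, i.e. 0.949 to 3 decimal places.

0.949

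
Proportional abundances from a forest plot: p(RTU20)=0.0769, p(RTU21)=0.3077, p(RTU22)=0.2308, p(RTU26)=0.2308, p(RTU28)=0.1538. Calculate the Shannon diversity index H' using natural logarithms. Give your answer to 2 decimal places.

1.52

Each pᵢ ln pᵢ term (working shown to 4 dp, full precision carried): 0.0769×(-2.5652)=-0.1973, 0.3077×(-1.1786)=-0.3627, 0.2308×(-1.4662)=-0.3384, 0.2308×(-1.4662)=-0.3384, 0.1538×(-1.8721)=-0.2879.
Sum = -1.5247, so H' = 1.52.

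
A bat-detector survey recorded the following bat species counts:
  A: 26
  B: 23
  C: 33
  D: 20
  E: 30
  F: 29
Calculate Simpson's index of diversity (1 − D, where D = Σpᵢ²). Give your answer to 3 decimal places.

0.829

Total N = 26+23+33+20+30+29 = 161, so the proportions are 0.16149, 0.14286, 0.20497, 0.12422, 0.18634, 0.18012 (working shown to 5 dp, full precision carried).
D = 0.16149² + 0.14286² + 0.20497² + 0.12422² + 0.18634² + 0.18012² = 0.02608 + 0.02041 + 0.04201 + 0.01543 + 0.03472 + 0.03244 = 0.17110.
So 1 − D = 0.82890, i.e. 0.829 to 3 decimal places.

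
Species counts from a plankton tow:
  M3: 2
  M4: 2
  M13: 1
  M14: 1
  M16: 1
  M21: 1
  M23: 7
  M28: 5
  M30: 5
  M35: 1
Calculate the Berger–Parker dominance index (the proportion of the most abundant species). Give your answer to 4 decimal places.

0.2692

Total N = 2+2+1+1+1+1+7+5+5+1 = 26, so the proportions are 0.076923, 0.076923, 0.038462, 0.038462, 0.038462, 0.038462, 0.269231, 0.192308, 0.192308, 0.038462 (working shown to 6 dp, full precision carried).
The largest proportion is 0.269231, i.e. d = 0.2692 to 4 decimal places.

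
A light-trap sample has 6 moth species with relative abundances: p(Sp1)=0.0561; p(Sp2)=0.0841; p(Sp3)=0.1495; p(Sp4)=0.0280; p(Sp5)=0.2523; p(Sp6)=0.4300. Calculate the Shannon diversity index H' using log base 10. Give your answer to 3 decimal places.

Each pᵢ log₁₀ pᵢ term (working shown to 5 dp, full precision carried): 0.0561×(-1.25104)=-0.07018, 0.0841×(-1.07520)=-0.09042, 0.1495×(-0.82536)=-0.12339, 0.028×(-1.55284)=-0.04348, 0.2523×(-0.59808)=-0.15090, 0.43×(-0.36653)=-0.15761.
Sum = -0.63598, so H' = 0.636.

0.636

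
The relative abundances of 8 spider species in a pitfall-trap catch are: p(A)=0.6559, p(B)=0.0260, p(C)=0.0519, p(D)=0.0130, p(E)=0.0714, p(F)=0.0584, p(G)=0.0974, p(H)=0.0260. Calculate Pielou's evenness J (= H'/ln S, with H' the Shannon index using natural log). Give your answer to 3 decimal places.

0.605

H' = −Σ pᵢ ln pᵢ = −((-0.27662) + (-0.09489) + (-0.15354) + (-0.05646) + (-0.18846) + (-0.16588) + (-0.22684) + (-0.09489)) = 1.25758 (working shown to 5 dp, full precision carried).
With S = 8 species, ln S = 2.07944, so J = 1.25758/2.07944 = 0.60477, i.e. 0.605 to 3 decimal places.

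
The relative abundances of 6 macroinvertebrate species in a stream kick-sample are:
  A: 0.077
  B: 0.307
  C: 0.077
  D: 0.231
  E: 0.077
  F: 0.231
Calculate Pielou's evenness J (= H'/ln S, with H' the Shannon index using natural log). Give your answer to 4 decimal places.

0.9107

H' = −Σ pᵢ ln pᵢ = −((-0.197424) + (-0.362539) + (-0.197424) + (-0.338493) + (-0.197424) + (-0.338493)) = 1.631797 (working shown to 6 dp, full precision carried).
With S = 6 species, ln S = 1.791759, so J = 1.631797/1.791759 = 0.910723, i.e. 0.9107 to 4 decimal places.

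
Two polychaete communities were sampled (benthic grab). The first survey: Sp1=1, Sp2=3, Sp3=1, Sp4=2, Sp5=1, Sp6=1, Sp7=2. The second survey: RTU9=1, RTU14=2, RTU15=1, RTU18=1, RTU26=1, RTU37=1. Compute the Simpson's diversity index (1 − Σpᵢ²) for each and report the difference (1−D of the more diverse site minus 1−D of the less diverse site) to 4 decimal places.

0.0101

The first survey: N=11, proportions 0.0909091, 0.2727273, 0.0909091, 0.1818182, 0.0909091, 0.0909091, 0.1818182, giving 1−D = 0.8264463 (working shown to 7 dp, full precision carried).
The second survey: N=7, proportions 0.1428571, 0.2857143, 0.1428571, 0.1428571, 0.1428571, 0.1428571, giving 1−D = 0.8163265.
Difference = |0.8264463 − 0.8163265| = 0.0101198, i.e. 0.0101 to 4 decimal places.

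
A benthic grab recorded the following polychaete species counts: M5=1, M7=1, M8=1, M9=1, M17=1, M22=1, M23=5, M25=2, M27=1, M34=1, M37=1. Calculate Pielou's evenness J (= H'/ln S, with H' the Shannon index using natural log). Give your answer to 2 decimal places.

0.91

Total N = 1+1+1+1+1+1+5+2+1+1+1 = 16, so the proportions are 0.0625, 0.0625, 0.0625, 0.0625, 0.0625, 0.0625, 0.3125, 0.125, 0.0625, 0.0625, 0.0625 (working shown to 4 dp, full precision carried).
H' = −Σ pᵢ ln pᵢ = −((-0.1733) + (-0.1733) + (-0.1733) + (-0.1733) + (-0.1733) + (-0.1733) + (-0.3635) + (-0.2599) + (-0.1733) + (-0.1733) + (-0.1733)) = 2.1830.
With S = 11 species, ln S = 2.3979, so J = 2.1830/2.3979 = 0.9104, i.e. 0.91 to 2 decimal places.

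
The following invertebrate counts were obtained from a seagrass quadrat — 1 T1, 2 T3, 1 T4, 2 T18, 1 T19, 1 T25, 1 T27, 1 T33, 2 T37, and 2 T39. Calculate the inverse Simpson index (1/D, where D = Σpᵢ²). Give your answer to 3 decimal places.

Total N = 1+2+1+2+1+1+1+1+2+2 = 14, so the proportions are 0.0714286, 0.1428571, 0.0714286, 0.1428571, 0.0714286, 0.0714286, 0.0714286, 0.0714286, 0.1428571, 0.1428571 (working shown to 7 dp, full precision carried).
D = 0.0714286² + 0.1428571² + 0.0714286² + 0.1428571² + 0.0714286² + 0.0714286² + 0.0714286² + 0.0714286² + 0.1428571² + 0.1428571² = 0.0051020 + 0.0204082 + 0.0051020 + 0.0204082 + 0.0051020 + 0.0051020 + 0.0051020 + 0.0051020 + 0.0204082 + 0.0204082 = 0.1122449.
So 1/D = 8.90909, i.e. 8.909 to 3 decimal places.

8.909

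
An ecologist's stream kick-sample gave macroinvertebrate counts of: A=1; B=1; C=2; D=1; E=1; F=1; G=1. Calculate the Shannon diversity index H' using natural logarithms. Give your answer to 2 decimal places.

Total N = 1+1+2+1+1+1+1 = 8, so the proportions are 0.125, 0.125, 0.25, 0.125, 0.125, 0.125, 0.125 (working shown to 4 dp, full precision carried).
Each pᵢ ln pᵢ term: 0.125×(-2.0794)=-0.2599, 0.125×(-2.0794)=-0.2599, 0.25×(-1.3863)=-0.3466, 0.125×(-2.0794)=-0.2599, 0.125×(-2.0794)=-0.2599, 0.125×(-2.0794)=-0.2599, 0.125×(-2.0794)=-0.2599.
Sum = -1.9062, so H' = 1.91.

1.91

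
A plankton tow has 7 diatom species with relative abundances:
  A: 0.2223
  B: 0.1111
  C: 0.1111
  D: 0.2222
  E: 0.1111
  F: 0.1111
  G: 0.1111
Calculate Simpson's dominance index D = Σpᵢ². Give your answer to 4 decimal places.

D = 0.2223² + 0.1111² + 0.1111² + 0.2222² + 0.1111² + 0.1111² + 0.1111² = 0.049417 + 0.012343 + 0.012343 + 0.049373 + 0.012343 + 0.012343 + 0.012343 = 0.160506 (working shown to 6 dp, full precision carried).
To 4 decimal places, D = 0.1605.

0.1605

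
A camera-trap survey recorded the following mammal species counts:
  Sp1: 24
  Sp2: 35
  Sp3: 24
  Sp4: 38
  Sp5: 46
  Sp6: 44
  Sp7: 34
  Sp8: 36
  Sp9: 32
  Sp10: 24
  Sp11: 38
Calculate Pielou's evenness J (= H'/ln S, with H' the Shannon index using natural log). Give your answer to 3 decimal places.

0.990

Total N = 24+35+24+38+46+44+34+36+32+24+38 = 375, so the proportions are 0.064, 0.09333, 0.064, 0.10133, 0.12267, 0.11733, 0.09067, 0.096, 0.08533, 0.064, 0.10133 (working shown to 5 dp, full precision carried).
H' = −Σ pᵢ ln pᵢ = −((-0.17593) + (-0.22135) + (-0.17593) + (-0.23199) + (-0.25739) + (-0.25141) + (-0.21765) + (-0.22497) + (-0.21002) + (-0.17593) + (-0.23199)) = 2.37455.
With S = 11 species, ln S = 2.39790, so J = 2.37455/2.39790 = 0.99026, i.e. 0.990 to 3 decimal places.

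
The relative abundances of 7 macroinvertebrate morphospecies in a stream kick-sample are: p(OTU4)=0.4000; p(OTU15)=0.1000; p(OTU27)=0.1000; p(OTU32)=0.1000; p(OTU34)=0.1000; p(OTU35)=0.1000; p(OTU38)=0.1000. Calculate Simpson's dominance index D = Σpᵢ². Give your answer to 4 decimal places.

0.2200

D = 0.4² + 0.1² + 0.1² + 0.1² + 0.1² + 0.1² + 0.1² = 0.160000 + 0.010000 + 0.010000 + 0.010000 + 0.010000 + 0.010000 + 0.010000 = 0.220000 (working shown to 6 dp, full precision carried).
To 4 decimal places, D = 0.2200.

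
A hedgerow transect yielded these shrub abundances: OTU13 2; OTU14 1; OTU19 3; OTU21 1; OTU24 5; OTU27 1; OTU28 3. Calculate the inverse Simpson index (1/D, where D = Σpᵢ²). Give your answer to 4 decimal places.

Total N = 2+1+3+1+5+1+3 = 16, so the proportions are 0.125, 0.0625, 0.1875, 0.0625, 0.3125, 0.0625, 0.1875 (working shown to 8 dp, full precision carried).
D = 0.125² + 0.0625² + 0.1875² + 0.0625² + 0.3125² + 0.0625² + 0.1875² = 0.01562500 + 0.00390625 + 0.03515625 + 0.00390625 + 0.09765625 + 0.00390625 + 0.03515625 = 0.19531250.
So 1/D = 5.120000, i.e. 5.1200 to 4 decimal places.

5.1200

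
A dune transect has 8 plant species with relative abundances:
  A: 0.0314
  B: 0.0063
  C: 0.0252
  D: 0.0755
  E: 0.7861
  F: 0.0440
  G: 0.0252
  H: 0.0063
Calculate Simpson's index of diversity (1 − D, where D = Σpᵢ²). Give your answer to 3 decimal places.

0.372

D = 0.0314² + 0.0063² + 0.0252² + 0.0755² + 0.7861² + 0.044² + 0.0252² + 0.0063² = 0.00099 + 0.00004 + 0.00064 + 0.00570 + 0.61795 + 0.00194 + 0.00064 + 0.00004 = 0.62792 (working shown to 5 dp, full precision carried).
So 1 − D = 0.37208, i.e. 0.372 to 3 decimal places.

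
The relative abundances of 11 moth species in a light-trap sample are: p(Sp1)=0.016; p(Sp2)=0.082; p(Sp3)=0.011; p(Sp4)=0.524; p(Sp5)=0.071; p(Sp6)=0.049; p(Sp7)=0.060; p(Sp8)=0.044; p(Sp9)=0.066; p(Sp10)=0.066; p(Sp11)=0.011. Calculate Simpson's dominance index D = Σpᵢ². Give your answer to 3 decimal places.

0.303

D = 0.016² + 0.082² + 0.011² + 0.524² + 0.071² + 0.049² + 0.06² + 0.044² + 0.066² + 0.066² + 0.011² = 0.000256 + 0.006724 + 0.000121 + 0.274576 + 0.005041 + 0.002401 + 0.003600 + 0.001936 + 0.004356 + 0.004356 + 0.000121 = 0.303488 (working shown to 6 dp, full precision carried).
To 3 decimal places, D = 0.303.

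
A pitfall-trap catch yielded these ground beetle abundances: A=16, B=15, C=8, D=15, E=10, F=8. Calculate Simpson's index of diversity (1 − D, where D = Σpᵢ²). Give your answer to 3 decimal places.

Total N = 16+15+8+15+10+8 = 72, so the proportions are 0.22222, 0.20833, 0.11111, 0.20833, 0.13889, 0.11111 (working shown to 5 dp, full precision carried).
D = 0.22222² + 0.20833² + 0.11111² + 0.20833² + 0.13889² + 0.11111² = 0.04938 + 0.04340 + 0.01235 + 0.04340 + 0.01929 + 0.01235 = 0.18017.
So 1 − D = 0.81983, i.e. 0.820 to 3 decimal places.

0.820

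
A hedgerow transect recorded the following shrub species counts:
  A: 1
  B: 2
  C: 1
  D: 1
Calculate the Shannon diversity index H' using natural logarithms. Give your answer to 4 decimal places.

Total N = 1+2+1+1 = 5, so the proportions are 0.2, 0.4, 0.2, 0.2 (working shown to 6 dp, full precision carried).
Each pᵢ ln pᵢ term: 0.2×(-1.609438)=-0.321888, 0.4×(-0.916291)=-0.366516, 0.2×(-1.609438)=-0.321888, 0.2×(-1.609438)=-0.321888.
Sum = -1.332179, so H' = 1.3322.

1.3322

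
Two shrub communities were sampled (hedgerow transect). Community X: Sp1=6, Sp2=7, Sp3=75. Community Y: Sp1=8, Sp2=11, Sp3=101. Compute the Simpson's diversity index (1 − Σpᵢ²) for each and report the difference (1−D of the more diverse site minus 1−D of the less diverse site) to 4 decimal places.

Community X: N=88, proportions 0.068182, 0.079545, 0.852273, giving 1−D = 0.262655 (working shown to 6 dp, full precision carried).
Community Y: N=120, proportions 0.066667, 0.091667, 0.841667, giving 1−D = 0.278750.
Difference = |0.262655 − 0.278750| = 0.016095, i.e. 0.0161 to 4 decimal places.

0.0161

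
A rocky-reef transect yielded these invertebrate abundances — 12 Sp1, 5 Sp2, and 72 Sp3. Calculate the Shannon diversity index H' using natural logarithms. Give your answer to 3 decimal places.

Total N = 12+5+72 = 89, so the proportions are 0.13483, 0.05618, 0.80899 (working shown to 5 dp, full precision carried).
Each pᵢ ln pᵢ term: 0.13483×(-2.00373)=-0.27017, 0.05618×(-2.87920)=-0.16175, 0.80899×(-0.21197)=-0.17148.
Sum = -0.60340, so H' = 0.603.

0.603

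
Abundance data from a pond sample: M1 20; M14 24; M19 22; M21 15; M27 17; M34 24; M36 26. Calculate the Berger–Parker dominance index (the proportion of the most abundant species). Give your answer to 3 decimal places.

Total N = 20+24+22+15+17+24+26 = 148, so the proportions are 0.13514, 0.16216, 0.14865, 0.10135, 0.11486, 0.16216, 0.17568 (working shown to 5 dp, full precision carried).
The largest proportion is 0.17568, i.e. d = 0.176 to 3 decimal places.

0.176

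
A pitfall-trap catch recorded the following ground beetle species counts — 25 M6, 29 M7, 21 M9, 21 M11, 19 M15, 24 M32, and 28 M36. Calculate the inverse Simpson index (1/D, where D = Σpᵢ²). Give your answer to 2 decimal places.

6.85

Total N = 25+29+21+21+19+24+28 = 167, so the proportions are 0.149701, 0.173653, 0.125749, 0.125749, 0.113772, 0.143713, 0.167665 (working shown to 6 dp, full precision carried).
D = 0.149701² + 0.173653² + 0.125749² + 0.125749² + 0.113772² + 0.143713² + 0.167665² = 0.022410 + 0.030155 + 0.015813 + 0.015813 + 0.012944 + 0.020653 + 0.028111 = 0.145900.
So 1/D = 6.8540, i.e. 6.85 to 2 decimal places.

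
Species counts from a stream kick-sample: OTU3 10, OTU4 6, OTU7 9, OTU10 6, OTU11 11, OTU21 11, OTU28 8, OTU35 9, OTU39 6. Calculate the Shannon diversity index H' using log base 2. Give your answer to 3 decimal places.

3.131

Total N = 10+6+9+6+11+11+8+9+6 = 76, so the proportions are 0.13158, 0.07895, 0.11842, 0.07895, 0.14474, 0.14474, 0.10526, 0.11842, 0.07895 (working shown to 5 dp, full precision carried).
Each pᵢ log₂ pᵢ term: 0.13158×(-2.92600)=-0.38500, 0.07895×(-3.66297)=-0.28918, 0.11842×(-3.07800)=-0.36450, 0.07895×(-3.66297)=-0.28918, 0.14474×(-2.78850)=-0.40360, 0.14474×(-2.78850)=-0.40360, 0.10526×(-3.24793)=-0.34189, 0.11842×(-3.07800)=-0.36450, 0.07895×(-3.66297)=-0.28918.
Sum = -3.13063, so H' = 3.131.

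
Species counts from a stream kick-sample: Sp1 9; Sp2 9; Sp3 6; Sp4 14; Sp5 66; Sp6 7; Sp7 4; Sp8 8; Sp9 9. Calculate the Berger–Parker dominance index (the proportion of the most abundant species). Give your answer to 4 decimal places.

0.5000

Total N = 9+9+6+14+66+7+4+8+9 = 132, so the proportions are 0.068182, 0.068182, 0.045455, 0.106061, 0.5, 0.05303, 0.030303, 0.060606, 0.068182 (working shown to 6 dp, full precision carried).
The largest proportion is 0.5, i.e. d = 0.5000 to 4 decimal places.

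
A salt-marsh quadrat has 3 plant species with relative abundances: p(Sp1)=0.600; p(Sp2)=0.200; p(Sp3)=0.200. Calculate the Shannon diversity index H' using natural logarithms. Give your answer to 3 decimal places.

Each pᵢ ln pᵢ term (working shown to 5 dp, full precision carried): 0.6×(-0.51083)=-0.30650, 0.2×(-1.60944)=-0.32189, 0.2×(-1.60944)=-0.32189.
Sum = -0.95027, so H' = 0.950.

0.950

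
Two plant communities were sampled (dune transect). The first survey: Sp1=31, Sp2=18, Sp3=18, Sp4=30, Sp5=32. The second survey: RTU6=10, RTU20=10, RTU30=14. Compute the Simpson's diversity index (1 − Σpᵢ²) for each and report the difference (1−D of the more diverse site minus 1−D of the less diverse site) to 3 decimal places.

The first survey: N=129, proportions 0.24031, 0.13953, 0.13953, 0.23256, 0.24806, giving 1−D = 0.78769 (working shown to 5 dp, full precision carried).
The second survey: N=34, proportions 0.29412, 0.29412, 0.41176, giving 1−D = 0.65744.
Difference = |0.78769 − 0.65744| = 0.13025, i.e. 0.130 to 3 decimal places.

0.130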